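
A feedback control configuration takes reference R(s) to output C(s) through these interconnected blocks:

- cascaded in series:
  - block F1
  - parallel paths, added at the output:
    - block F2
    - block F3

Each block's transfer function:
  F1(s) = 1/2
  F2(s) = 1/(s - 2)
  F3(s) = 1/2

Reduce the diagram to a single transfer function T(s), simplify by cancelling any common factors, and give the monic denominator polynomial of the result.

The answer is s - 2.

Reasoning:
(1) add F2, F3 (parallel) -> s/(2*s - 4)
(2) reduce the series chain F1, (F2+F3) -> s/(4*s - 8)
That last expression is T(s), already simplified. Scaling its denominator by 1/4 (the reciprocal of the leading coefficient) yields the monic denominator.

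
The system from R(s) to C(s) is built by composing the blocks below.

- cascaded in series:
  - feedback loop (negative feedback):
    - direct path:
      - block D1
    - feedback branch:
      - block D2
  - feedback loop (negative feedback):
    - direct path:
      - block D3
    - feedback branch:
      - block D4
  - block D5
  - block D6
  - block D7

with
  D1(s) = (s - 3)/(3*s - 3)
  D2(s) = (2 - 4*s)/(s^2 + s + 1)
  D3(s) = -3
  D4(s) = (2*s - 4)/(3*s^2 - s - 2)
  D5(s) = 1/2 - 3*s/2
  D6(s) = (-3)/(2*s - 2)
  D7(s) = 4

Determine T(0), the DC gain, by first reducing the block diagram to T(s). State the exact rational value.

First reduce the diagram to T(s).

Step 1. reduce the feedback loop with forward D1 and return D2 = (s^3 - 2*s^2 - 2*s - 3)/(3*s^3 - 4*s^2 + 14*s - 9)
Step 2. close the feedback loop around D3, D4 = (-9*s^2 + 3*s + 6)/(3*s^2 - 7*s + 10)
Step 3. multiply [D1/(1+D1*D2)], [D3/(1+D3*D4)], D5, D6, D7 (series) = (-81*s^5 + 135*s^4 + 234*s^3 + 261*s^2 + 45*s - 54)/(9*s^5 - 33*s^4 + 100*s^3 - 165*s^2 + 203*s - 90)
The step-3 result is T(s). Setting s = 0: T(0) = -54/(-90) = 3/5.

Answer: 3/5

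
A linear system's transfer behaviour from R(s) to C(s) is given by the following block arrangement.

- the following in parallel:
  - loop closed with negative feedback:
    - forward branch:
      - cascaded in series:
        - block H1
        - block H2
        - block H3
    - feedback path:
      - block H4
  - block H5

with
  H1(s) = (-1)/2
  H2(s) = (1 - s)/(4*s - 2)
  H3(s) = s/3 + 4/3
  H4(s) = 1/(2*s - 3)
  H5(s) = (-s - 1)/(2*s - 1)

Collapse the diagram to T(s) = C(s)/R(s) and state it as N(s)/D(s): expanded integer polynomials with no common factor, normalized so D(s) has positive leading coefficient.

The answer is (4*s^4 - 45*s^3 + 7*s^2 + 102*s - 44)/(98*s^3 - 235*s^2 + 157*s - 32).

Reasoning:
[1] multiply H1, H2, H3 (series) -> (s^2 + 3*s - 4)/(24*s - 12)
[2] close the feedback loop around (H1*H2*H3), H4 -> (2*s^3 + 3*s^2 - 17*s + 12)/(49*s^2 - 93*s + 32)
[3] parallel reduction of [(H1*H2*H3)/(1+(H1*H2*H3)*H4)], H5, giving the overall T(s)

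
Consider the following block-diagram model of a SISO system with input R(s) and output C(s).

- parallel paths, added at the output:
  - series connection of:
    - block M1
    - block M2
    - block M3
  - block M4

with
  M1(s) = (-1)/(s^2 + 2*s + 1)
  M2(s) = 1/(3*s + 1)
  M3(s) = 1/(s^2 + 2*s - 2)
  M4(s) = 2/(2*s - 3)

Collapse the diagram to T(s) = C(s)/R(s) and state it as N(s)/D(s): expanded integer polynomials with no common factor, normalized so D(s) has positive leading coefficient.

Step 1 - series reduction of M1, M2, M3: (-1)/(3*s^5 + 13*s^4 + 13*s^3 - 3*s^2 - 8*s - 2)
Step 2 - reduce the parallel group (M1*M2*M3), M4 - this is the overall T(s), already in the required normalized form

Answer: (6*s^5 + 26*s^4 + 26*s^3 - 6*s^2 - 18*s - 1)/(6*s^6 + 17*s^5 - 13*s^4 - 45*s^3 - 7*s^2 + 20*s + 6)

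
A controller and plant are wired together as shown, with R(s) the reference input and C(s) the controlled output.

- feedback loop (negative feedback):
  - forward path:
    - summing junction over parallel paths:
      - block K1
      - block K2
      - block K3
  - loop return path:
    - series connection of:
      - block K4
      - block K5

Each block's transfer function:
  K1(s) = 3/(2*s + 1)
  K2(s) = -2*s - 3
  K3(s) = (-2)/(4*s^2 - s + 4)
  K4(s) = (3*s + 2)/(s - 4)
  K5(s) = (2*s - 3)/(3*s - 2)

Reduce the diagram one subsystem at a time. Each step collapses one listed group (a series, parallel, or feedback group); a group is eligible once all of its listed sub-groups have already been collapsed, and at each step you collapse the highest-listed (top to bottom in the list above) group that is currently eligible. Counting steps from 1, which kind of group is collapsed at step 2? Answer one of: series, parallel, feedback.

The answer is series.

Reasoning:
1. sum the parallel branches K1, K2, K3
2. multiply K4, K5 (series)
3. reduce the feedback loop with forward (K1+K2+K3) and return (K4*K5)
Step 2: series.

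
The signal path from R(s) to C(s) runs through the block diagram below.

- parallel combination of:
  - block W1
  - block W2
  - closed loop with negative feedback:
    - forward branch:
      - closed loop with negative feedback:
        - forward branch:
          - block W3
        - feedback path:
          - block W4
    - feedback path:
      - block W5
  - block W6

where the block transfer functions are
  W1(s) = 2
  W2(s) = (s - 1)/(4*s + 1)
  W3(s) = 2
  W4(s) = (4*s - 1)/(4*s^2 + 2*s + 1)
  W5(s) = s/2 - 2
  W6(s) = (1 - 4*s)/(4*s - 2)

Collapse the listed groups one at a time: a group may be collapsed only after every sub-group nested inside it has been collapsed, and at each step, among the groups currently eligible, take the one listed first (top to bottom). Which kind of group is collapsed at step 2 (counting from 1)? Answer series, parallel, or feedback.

Step 1 - collapse the loop (W3 forward, W4 return)
Step 2 - close the feedback loop around [W3/(1+W3*W4)], W5
Step 3 - add W1, W2, [[W3/(1+W3*W4)]/(1+[W3/(1+W3*W4)]*W5)], W6 (parallel)
At step 2 the group reduced is feedback.

Answer: feedback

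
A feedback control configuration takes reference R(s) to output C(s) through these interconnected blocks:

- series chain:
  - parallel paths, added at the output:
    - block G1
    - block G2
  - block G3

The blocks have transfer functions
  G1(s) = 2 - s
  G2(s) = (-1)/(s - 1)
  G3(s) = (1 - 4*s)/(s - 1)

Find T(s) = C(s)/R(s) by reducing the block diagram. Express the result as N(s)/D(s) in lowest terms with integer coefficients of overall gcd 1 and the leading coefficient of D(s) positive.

Step 1 - reduce the parallel group G1, G2 = (-s^2 + 3*s - 3)/(s - 1)
Step 2 - reduce the series chain (G1+G2), G3 - this is the overall T(s), already in the required normalized form

Final answer: (4*s^3 - 13*s^2 + 15*s - 3)/(s^2 - 2*s + 1)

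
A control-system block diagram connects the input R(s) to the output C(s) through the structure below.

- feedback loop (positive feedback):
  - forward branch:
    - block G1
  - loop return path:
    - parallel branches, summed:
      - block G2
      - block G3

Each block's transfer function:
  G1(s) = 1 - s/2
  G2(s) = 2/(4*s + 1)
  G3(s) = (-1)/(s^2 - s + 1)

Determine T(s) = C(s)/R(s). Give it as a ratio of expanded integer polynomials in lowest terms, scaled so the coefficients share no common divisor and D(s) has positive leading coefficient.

1. add G2, G3 (parallel), giving (2*s^2 - 6*s + 1)/(4*s^3 - 3*s^2 + 3*s + 1)
2. reduce the feedback loop with forward G1 and return (G2+G3); the result is T(s) itself (integer coefficients, no common factor, positive leading denominator coefficient)

Hence the answer: (-4*s^4 + 11*s^3 - 9*s^2 + 5*s + 2)/(10*s^3 - 16*s^2 + 19*s)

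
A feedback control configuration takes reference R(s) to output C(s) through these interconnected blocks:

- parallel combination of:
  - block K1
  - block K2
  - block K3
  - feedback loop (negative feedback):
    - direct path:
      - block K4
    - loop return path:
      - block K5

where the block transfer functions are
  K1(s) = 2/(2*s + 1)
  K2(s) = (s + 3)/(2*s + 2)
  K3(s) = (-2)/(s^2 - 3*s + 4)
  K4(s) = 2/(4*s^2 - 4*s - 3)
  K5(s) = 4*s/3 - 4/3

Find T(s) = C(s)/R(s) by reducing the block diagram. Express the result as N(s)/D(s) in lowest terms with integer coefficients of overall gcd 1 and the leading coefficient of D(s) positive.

Answer: (24*s^6 + 52*s^5 - 342*s^4 + 115*s^3 + 686*s^2 - 175*s - 360)/(48*s^6 - 88*s^5 - 44*s^4 + 318*s^3 + 24*s^2 - 338*s - 136)

Working:
1. reduce the feedback loop with forward K4 and return K5, giving 6/(12*s^2 - 4*s - 17)
2. reduce the parallel group K1, K2, K3, [K4/(1+K4*K5)], which is the overall transfer function T(s) = C(s)/R(s) in lowest terms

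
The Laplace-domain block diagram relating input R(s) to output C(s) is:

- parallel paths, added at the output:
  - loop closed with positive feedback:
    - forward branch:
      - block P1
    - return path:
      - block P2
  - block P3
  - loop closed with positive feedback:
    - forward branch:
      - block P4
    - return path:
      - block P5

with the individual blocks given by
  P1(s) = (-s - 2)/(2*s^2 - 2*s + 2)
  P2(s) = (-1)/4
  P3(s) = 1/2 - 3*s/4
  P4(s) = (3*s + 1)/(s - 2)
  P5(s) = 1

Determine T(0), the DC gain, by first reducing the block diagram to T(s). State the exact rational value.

Step 1. close the feedback loop around P1, P2 -> (-4*s - 8)/(8*s^2 - 9*s + 6)
Step 2. apply the feedback formula to P4, P5 -> (-3*s - 1)/(2*s + 3)
Step 3. sum the parallel branches [P1/(1-P1*P2)], P3, [P4/(1-P4*P5)] -> (-48*s^4 - 82*s^3 + 101*s^2 - 232*s - 84)/(64*s^3 + 24*s^2 - 60*s + 72)
Evaluating the step-3 result (the overall T(s)) at s = 0 gives T(0) = -84/72 = -7/6.

Hence the answer: -7/6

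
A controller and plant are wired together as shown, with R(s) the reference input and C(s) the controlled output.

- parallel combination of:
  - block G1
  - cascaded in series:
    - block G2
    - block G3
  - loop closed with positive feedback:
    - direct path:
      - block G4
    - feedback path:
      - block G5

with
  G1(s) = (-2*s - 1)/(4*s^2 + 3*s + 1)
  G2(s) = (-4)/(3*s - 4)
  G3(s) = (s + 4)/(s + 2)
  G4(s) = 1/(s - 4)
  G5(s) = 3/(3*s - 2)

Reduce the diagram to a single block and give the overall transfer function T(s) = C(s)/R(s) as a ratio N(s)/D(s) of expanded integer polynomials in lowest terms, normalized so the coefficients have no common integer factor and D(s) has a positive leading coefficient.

Step 1: multiply G2, G3 (series) = (-4*s - 16)/(3*s^2 + 2*s - 8)
Step 2: reduce the feedback loop with forward G4 and return G5 = (3*s - 2)/(3*s^2 - 14*s + 5)
Step 3: parallel reduction of G1, (G2*G3), [G4/(1-G4*G5)]: this yields T(s), and no further normalization is needed

Final answer: (-30*s^5 + 86*s^4 + 835*s^3 + 73*s^2 - 58*s - 24)/(36*s^6 - 117*s^5 - 247*s^4 + 341*s^3 + 169*s^2 + 2*s - 40)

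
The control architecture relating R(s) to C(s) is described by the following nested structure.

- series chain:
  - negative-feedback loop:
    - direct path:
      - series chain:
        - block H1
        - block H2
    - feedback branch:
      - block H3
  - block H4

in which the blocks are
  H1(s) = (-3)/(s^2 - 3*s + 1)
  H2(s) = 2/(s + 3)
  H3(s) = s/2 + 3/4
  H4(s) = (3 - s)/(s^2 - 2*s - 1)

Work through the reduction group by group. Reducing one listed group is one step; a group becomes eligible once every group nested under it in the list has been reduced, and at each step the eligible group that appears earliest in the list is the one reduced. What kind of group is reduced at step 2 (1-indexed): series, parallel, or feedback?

Answer: feedback

Working:
Step 1: multiply H1, H2 (series)
Step 2: close the feedback loop around (H1*H2), H3
Step 3: reduce the series chain [(H1*H2)/(1+(H1*H2)*H3)], H4
Step 2 collapses a feedback group.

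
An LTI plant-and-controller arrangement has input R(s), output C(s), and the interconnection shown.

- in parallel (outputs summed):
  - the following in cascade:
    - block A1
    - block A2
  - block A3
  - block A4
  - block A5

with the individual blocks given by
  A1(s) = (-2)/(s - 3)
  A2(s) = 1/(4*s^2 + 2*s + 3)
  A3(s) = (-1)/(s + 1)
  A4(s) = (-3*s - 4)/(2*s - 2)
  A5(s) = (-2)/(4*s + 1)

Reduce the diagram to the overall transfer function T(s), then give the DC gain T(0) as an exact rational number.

Step 1 - cascade A1, A2 -> (-2)/(4*s^3 - 10*s^2 - 3*s - 9)
Step 2 - sum the parallel branches (A1*A2), A3, A4, A5 -> (-48*s^6 - 52*s^5 + 398*s^4 + 399*s^3 + 414*s^2 + 163*s - 14)/(32*s^6 - 72*s^5 - 76*s^4 - 6*s^3 + 26*s^2 + 78*s + 18)
The step-2 result is T(s). Setting s = 0: T(0) = -14/18 = -7/9.

Answer: -7/9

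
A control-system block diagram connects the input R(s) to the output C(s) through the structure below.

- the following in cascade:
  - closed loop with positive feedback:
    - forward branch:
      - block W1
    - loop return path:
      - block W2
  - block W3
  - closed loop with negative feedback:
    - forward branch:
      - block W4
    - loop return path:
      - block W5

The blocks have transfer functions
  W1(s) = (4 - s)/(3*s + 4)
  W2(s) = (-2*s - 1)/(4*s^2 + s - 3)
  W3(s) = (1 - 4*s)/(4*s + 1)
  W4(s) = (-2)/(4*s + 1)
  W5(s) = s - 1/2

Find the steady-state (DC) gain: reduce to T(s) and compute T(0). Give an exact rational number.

The answer is -3/2.

Reasoning:
Step 1. collapse the loop (W1 forward, W2 return) gives (-4*s^3 + 15*s^2 + 7*s - 12)/(12*s^3 + 17*s^2 + 2*s - 8)
Step 2. close the feedback loop around W4, W5 gives (-1)/(s + 1)
Step 3. combine [W1/(1-W1*W2)], W3, [W4/(1+W4*W5)] in series gives (-16*s^3 + 80*s^2 - 67*s + 12)/(48*s^4 + 80*s^3 + 25*s^2 - 30*s - 8)
Evaluating the step-3 result (the overall T(s)) at s = 0 gives T(0) = 12/(-8) = -3/2.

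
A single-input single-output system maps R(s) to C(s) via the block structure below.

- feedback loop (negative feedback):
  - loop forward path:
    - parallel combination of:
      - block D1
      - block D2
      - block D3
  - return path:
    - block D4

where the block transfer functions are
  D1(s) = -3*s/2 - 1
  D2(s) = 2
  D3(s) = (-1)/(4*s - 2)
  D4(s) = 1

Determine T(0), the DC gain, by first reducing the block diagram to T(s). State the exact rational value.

The answer is 3/5.

Reasoning:
Step 1: parallel reduction of D1, D2, D3 = (-6*s^2 + 7*s - 3)/(4*s - 2)
Step 2: collapse the loop ((D1+D2+D3) forward, D4 return) = (6*s^2 - 7*s + 3)/(6*s^2 - 11*s + 5)
That last expression is T(s); at s = 0 only the constant terms survive, so T(0) = 3/5.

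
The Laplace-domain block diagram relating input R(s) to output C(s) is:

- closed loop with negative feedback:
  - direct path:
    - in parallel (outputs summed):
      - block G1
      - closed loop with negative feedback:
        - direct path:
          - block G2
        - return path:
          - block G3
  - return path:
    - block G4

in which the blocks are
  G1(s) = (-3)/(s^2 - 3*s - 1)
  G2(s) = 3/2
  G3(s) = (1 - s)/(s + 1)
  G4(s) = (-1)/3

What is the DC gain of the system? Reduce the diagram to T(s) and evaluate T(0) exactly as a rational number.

Step 1: close the feedback loop around G2, G3: (-3*s - 3)/(s - 5)
Step 2: reduce the parallel group G1, [G2/(1+G2*G3)]: (-3*s^3 + 6*s^2 + 9*s + 18)/(s^3 - 8*s^2 + 14*s + 5)
Step 3: close the feedback loop around (G1+[G2/(1+G2*G3)]), G4: (-3*s^3 + 6*s^2 + 9*s + 18)/(2*s^3 - 10*s^2 + 11*s - 1)
The step-3 result is T(s). Setting s = 0: T(0) = 18/(-1) = -18.

Therefore the answer is -18.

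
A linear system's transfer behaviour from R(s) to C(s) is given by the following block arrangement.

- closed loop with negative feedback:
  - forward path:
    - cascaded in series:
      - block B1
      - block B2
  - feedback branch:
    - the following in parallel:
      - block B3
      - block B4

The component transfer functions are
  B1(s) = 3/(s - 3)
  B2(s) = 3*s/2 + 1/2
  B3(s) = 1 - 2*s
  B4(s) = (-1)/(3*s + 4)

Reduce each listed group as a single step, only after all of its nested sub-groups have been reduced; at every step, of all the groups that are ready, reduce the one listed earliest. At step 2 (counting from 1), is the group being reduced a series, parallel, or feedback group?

(1) combine B1, B2 in series
(2) combine B3, B4 in parallel
(3) reduce the feedback loop with forward (B1*B2) and return (B3+B4)
Step 2: parallel.

Answer: parallel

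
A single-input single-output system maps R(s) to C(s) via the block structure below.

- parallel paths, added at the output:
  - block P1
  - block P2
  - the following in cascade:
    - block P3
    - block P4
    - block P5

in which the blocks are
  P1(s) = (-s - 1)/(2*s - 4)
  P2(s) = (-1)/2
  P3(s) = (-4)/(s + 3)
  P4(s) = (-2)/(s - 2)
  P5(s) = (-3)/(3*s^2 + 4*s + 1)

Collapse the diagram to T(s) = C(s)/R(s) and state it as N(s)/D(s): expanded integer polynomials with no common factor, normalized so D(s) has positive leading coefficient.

1. combine P3, P4, P5 in series -> (-24)/(3*s^4 + 7*s^3 - 13*s^2 - 23*s - 6)
2. sum the parallel branches P1, P2, (P3*P4*P5), which is the overall transfer function T(s) = C(s)/R(s) in lowest terms

Therefore the answer is (-6*s^4 - 23*s^3 - 13*s^2 + 7*s - 45)/(6*s^4 + 14*s^3 - 26*s^2 - 46*s - 12).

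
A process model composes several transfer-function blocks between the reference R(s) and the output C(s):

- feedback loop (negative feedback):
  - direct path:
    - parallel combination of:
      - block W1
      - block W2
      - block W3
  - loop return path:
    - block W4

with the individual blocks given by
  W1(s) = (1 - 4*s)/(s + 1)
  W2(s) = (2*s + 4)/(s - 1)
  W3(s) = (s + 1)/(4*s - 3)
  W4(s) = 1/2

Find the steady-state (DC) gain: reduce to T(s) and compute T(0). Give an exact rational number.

Reducing step by step:

(1) combine W1, W2, W3 in parallel: (-7*s^3 + 51*s^2 - 22*s - 10)/(4*s^3 - 3*s^2 - 4*s + 3)
(2) close the feedback loop around (W1+W2+W3), W4: (-14*s^3 + 102*s^2 - 44*s - 20)/(s^3 + 45*s^2 - 30*s - 4)
The step-2 result is T(s). Setting s = 0: T(0) = -20/(-4) = 5.

Answer: 5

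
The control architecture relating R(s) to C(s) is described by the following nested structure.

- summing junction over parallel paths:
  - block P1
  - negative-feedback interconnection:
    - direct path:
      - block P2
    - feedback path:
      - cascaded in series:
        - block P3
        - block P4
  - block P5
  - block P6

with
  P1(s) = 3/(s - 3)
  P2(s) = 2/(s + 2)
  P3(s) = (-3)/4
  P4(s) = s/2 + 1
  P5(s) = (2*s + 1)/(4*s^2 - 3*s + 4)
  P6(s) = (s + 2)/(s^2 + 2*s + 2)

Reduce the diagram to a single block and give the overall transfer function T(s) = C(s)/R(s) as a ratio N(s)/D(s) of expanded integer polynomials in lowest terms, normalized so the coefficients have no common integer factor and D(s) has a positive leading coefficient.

Reducing step by step:

(1) series reduction of P3, P4 gives -3*s/8 - 3/4
(2) close the feedback loop around P2, (P3*P4) gives 8/(s + 2)
(3) sum the parallel branches P1, [P2/(1+P2*(P3*P4))], P5, P6, giving the overall T(s)

Answer: (50*s^5 - 13*s^4 - 66*s^3 - 140*s^2 + 18*s - 204)/(4*s^6 + s^5 - 23*s^4 - 34*s^3 - 30*s^2 - 20*s - 48)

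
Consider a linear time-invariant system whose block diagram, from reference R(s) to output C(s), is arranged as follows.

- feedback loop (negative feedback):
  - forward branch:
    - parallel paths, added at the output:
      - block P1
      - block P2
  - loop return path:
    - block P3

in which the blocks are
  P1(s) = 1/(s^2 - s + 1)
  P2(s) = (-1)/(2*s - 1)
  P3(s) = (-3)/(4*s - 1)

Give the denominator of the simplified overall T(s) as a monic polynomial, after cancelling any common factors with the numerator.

First reduce the diagram to T(s).

Step 1: parallel reduction of P1, P2 = (-s^2 + 3*s - 2)/(2*s^3 - 3*s^2 + 3*s - 1)
Step 2: close the feedback loop around (P1+P2), P3 = (-4*s^3 + 13*s^2 - 11*s + 2)/(8*s^4 - 14*s^3 + 18*s^2 - 16*s + 7)
The result of step 2 is T(s) in lowest terms. Its denominator has leading coefficient 8; dividing the denominator through by 8 makes it monic.

Answer: s^4 - 7*s^3/4 + 9*s^2/4 - 2*s + 7/8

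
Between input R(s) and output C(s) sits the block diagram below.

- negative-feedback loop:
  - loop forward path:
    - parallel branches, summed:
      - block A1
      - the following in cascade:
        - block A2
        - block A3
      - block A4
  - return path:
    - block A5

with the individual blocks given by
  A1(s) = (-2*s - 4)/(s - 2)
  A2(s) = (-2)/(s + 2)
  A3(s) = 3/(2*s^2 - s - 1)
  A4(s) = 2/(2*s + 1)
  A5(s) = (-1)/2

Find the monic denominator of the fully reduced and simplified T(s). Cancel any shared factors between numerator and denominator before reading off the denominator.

1. series reduction of A2, A3; result (-6)/(2*s^3 + 3*s^2 - 3*s - 2)
2. sum the parallel branches A1, (A2*A3), A4; result (-4*s^4 - 12*s^3 - 8*s^2 + 2*s + 28)/(2*s^4 - s^3 - 9*s^2 + 4*s + 4)
3. collapse the loop ((A1+(A2*A3)+A4) forward, A5 return); result (-4*s^4 - 12*s^3 - 8*s^2 + 2*s + 28)/(4*s^4 + 5*s^3 - 5*s^2 + 3*s - 10)
No further cancellation is possible in the step-3 result, so that is T(s). Its denominator becomes monic after dividing by the leading coefficient 4.

Final answer: s^4 + 5*s^3/4 - 5*s^2/4 + 3*s/4 - 5/2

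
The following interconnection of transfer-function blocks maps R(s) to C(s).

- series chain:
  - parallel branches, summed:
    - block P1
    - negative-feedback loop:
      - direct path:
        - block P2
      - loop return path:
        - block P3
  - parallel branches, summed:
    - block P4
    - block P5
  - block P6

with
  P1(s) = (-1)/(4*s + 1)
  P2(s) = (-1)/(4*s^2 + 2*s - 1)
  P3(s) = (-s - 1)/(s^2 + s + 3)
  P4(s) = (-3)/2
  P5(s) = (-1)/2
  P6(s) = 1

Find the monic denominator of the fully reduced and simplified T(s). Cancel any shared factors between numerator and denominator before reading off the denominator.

1. apply the feedback formula to P2, P3; result (-s^2 - s - 3)/(4*s^4 + 6*s^3 + 13*s^2 + 6*s - 2)
2. combine P1, [P2/(1+P2*P3)] in parallel; result (-4*s^4 - 10*s^3 - 18*s^2 - 19*s - 1)/(16*s^5 + 28*s^4 + 58*s^3 + 37*s^2 - 2*s - 2)
3. parallel reduction of P4, P5; result -2
4. series reduction of (P1+[P2/(1+P2*P3)]), (P4+P5), P6; result (8*s^4 + 20*s^3 + 36*s^2 + 38*s + 2)/(16*s^5 + 28*s^4 + 58*s^3 + 37*s^2 - 2*s - 2)
Step 4 gives the fully reduced T(s), with no common factor left to cancel. The denominator's leading coefficient is 16, so divide each of its coefficients by 16 to get the monic form.

Final answer: s^5 + 7*s^4/4 + 29*s^3/8 + 37*s^2/16 - s/8 - 1/8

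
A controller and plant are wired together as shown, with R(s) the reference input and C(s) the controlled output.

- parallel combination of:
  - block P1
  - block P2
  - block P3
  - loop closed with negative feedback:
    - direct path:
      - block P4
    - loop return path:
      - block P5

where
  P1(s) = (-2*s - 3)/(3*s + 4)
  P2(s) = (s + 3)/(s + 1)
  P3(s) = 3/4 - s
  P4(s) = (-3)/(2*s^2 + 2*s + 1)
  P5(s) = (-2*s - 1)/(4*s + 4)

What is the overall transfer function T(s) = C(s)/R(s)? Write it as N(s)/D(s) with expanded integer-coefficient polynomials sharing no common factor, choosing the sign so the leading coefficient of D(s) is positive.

Answer: (-96*s^6 - 312*s^5 - 160*s^4 + 478*s^3 + 849*s^2 + 595*s + 144)/(96*s^5 + 416*s^4 + 792*s^3 + 844*s^2 + 484*s + 112)

Working:
1. collapse the loop (P4 forward, P5 return); result (-12*s - 12)/(8*s^3 + 16*s^2 + 18*s + 7)
2. sum the parallel branches P1, P2, P3, [P4/(1+P4*P5)]: this yields T(s), and no further normalization is needed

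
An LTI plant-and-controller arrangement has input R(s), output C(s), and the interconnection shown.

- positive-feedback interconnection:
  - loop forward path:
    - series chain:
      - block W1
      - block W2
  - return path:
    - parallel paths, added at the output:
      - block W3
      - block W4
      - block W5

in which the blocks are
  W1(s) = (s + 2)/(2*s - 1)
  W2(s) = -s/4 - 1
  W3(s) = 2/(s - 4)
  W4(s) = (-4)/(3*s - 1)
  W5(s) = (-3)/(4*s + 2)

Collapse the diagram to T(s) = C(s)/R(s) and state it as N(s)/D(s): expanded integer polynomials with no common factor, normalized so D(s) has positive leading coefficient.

The answer is (-12*s^5 - 26*s^4 + 190*s^3 + 420*s^2 + 32*s - 64)/(95*s^4 - 323*s^3 + 706*s^2 + 992*s + 96).

Reasoning:
Step 1 - series reduction of W1, W2 -> (-s^2 - 6*s - 8)/(8*s - 4)
Step 2 - add W3, W4, W5 (parallel) -> (-s^2 + 99*s + 16)/(12*s^3 - 46*s^2 - 10*s + 8)
Step 3 - apply the feedback formula to (W1*W2), (W3+W4+W5); the result is T(s) itself (integer coefficients, no common factor, positive leading denominator coefficient)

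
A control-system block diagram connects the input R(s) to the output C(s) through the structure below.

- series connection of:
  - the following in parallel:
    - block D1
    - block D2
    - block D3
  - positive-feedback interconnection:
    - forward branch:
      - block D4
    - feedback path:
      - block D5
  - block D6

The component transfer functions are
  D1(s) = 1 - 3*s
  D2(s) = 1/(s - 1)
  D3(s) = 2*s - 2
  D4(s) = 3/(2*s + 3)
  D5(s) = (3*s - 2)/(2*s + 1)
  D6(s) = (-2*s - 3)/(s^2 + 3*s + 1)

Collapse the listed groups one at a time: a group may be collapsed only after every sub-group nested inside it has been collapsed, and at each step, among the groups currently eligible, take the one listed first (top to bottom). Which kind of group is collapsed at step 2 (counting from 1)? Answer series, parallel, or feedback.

The answer is feedback.

Reasoning:
Step 1 - add D1, D2, D3 (parallel)
Step 2 - feedback reduction of D4, D5
Step 3 - cascade (D1+D2+D3), [D4/(1-D4*D5)], D6
At step 2 the group reduced is feedback.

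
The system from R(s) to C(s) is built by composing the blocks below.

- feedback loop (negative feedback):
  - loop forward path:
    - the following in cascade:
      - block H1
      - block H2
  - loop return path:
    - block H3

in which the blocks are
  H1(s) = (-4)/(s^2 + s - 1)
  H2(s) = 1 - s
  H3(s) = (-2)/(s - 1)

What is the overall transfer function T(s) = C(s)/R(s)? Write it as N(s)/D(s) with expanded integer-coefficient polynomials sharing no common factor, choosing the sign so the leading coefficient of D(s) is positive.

1. series reduction of H1, H2, giving (4*s - 4)/(s^2 + s - 1)
2. reduce the feedback loop with forward (H1*H2) and return H3, giving the overall T(s)

Therefore the answer is (4*s - 4)/(s^2 + s - 9).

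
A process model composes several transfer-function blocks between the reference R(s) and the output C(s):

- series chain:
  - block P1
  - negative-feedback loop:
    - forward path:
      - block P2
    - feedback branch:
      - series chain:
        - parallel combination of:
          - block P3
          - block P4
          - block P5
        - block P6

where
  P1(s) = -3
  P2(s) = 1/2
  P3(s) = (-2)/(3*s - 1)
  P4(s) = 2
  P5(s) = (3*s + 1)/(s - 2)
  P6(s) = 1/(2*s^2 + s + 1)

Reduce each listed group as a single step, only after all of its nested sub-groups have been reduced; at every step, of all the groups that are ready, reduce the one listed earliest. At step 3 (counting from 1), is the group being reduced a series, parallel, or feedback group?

Reducing step by step:

[1] combine P3, P4, P5 in parallel
[2] combine (P3+P4+P5), P6 in series
[3] feedback reduction of P2, ((P3+P4+P5)*P6)
[4] multiply P1, [P2/(1+P2*((P3+P4+P5)*P6))] (series)
Step 3 collapses a feedback group.

Answer: feedback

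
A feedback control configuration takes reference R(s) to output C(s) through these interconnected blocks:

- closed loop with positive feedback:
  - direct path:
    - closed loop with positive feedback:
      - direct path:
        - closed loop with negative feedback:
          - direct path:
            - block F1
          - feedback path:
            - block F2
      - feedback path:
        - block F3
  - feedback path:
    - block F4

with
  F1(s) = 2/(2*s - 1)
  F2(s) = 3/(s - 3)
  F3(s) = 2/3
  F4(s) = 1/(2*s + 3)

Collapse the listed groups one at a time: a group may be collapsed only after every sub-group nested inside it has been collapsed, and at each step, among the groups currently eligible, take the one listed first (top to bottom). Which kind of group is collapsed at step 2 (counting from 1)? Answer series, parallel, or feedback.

Step 1 - reduce the feedback loop with forward F1 and return F2
Step 2 - close the feedback loop around [F1/(1+F1*F2)], F3
Step 3 - reduce the feedback loop with forward [[F1/(1+F1*F2)]/(1-[F1/(1+F1*F2)]*F3)] and return F4
The group at step 2 is a feedback group.

Therefore the answer is feedback.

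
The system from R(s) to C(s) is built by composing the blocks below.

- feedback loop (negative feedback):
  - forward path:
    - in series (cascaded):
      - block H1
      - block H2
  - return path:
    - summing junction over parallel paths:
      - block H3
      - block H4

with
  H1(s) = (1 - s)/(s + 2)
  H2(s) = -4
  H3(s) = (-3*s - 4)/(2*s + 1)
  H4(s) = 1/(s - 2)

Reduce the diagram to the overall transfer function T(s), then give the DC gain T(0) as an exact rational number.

Reducing step by step:

1. cascade H1, H2 gives (4*s - 4)/(s + 2)
2. reduce the parallel group H3, H4 gives (-3*s^2 + 4*s + 9)/(2*s^2 - 3*s - 2)
3. reduce the feedback loop with forward (H1*H2) and return (H3+H4) gives (-8*s^3 + 20*s^2 - 4*s - 8)/(10*s^3 - 29*s^2 - 12*s + 40)
DC gain: substitute s = 0 into T(s) from step 3: T(0) = -8/40 = -1/5.

Answer: -1/5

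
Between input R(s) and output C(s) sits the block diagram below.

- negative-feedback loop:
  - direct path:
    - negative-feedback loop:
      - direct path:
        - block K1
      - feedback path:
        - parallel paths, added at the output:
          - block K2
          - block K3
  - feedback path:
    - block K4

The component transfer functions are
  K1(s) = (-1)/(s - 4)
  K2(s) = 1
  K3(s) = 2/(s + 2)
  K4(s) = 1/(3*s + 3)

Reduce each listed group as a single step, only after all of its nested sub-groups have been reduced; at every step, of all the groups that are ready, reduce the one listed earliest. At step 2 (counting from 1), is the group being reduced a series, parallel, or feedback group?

Answer: feedback

Working:
Step 1: add K2, K3 (parallel)
Step 2: apply the feedback formula to K1, (K2+K3)
Step 3: reduce the feedback loop with forward [K1/(1+K1*(K2+K3))] and return K4
Step 2: feedback.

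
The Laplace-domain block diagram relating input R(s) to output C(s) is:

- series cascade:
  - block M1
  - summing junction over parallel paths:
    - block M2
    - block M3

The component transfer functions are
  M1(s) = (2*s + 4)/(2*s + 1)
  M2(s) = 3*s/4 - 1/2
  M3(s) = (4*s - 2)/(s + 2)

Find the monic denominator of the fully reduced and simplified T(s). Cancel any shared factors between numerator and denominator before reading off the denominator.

(1) add M2, M3 (parallel) = (3*s^2 + 20*s - 12)/(4*s + 8)
(2) combine M1, (M2+M3) in series = (3*s^2 + 20*s - 12)/(4*s + 2)
That last expression is T(s), already simplified. Scaling its denominator by 1/4 (the reciprocal of the leading coefficient) yields the monic denominator.

Therefore the answer is s + 1/2.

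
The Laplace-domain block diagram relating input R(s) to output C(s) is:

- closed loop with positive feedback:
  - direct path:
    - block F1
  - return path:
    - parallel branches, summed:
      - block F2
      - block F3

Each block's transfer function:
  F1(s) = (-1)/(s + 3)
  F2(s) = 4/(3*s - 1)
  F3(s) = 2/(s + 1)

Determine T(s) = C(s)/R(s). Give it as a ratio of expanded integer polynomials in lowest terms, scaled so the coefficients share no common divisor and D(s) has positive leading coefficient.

Step 1: combine F2, F3 in parallel -> (10*s + 2)/(3*s^2 + 2*s - 1)
Step 2: close the feedback loop around F1, (F2+F3), giving the overall T(s)

Final answer: (-3*s^2 - 2*s + 1)/(3*s^3 + 11*s^2 + 15*s - 1)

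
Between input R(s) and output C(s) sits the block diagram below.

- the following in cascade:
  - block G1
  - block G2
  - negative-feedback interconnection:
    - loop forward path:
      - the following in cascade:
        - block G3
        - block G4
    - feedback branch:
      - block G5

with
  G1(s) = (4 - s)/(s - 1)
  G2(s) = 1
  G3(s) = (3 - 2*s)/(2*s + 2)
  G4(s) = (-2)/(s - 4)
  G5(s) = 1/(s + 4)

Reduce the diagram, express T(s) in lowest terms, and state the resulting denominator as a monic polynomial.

Step 1 - reduce the series chain G3, G4: (2*s - 3)/(s^2 - 3*s - 4)
Step 2 - collapse the loop ((G3*G4) forward, G5 return): (2*s^2 + 5*s - 12)/(s^3 + s^2 - 14*s - 19)
Step 3 - series reduction of G1, G2, [(G3*G4)/(1+(G3*G4)*G5)]: (-2*s^3 + 3*s^2 + 32*s - 48)/(s^4 - 15*s^2 - 5*s + 19)
Step 3 gives the fully reduced T(s), with no common factor left to cancel. The denominator is already monic (leading coefficient 1).

Final answer: s^4 - 15*s^2 - 5*s + 19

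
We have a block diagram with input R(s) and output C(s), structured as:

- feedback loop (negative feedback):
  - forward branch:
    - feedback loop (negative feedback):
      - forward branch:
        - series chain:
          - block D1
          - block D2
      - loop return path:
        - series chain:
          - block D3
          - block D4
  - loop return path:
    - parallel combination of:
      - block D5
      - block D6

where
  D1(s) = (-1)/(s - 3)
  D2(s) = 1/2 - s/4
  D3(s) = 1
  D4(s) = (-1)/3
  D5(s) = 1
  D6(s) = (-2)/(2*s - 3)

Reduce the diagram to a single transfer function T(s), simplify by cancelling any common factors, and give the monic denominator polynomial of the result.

(1) multiply D1, D2 (series), giving (s - 2)/(4*s - 12)
(2) combine D3, D4 in series, giving (-1)/3
(3) apply the feedback formula to (D1*D2), (D3*D4), giving (3*s - 6)/(11*s - 34)
(4) sum the parallel branches D5, D6, giving (2*s - 5)/(2*s - 3)
(5) close the feedback loop around [(D1*D2)/(1+(D1*D2)*(D3*D4))], (D5+D6), giving (6*s^2 - 21*s + 18)/(28*s^2 - 128*s + 132)
Step 5 gives the fully reduced T(s), with no common factor left to cancel. The denominator's leading coefficient is 28, so divide each of its coefficients by 28 to get the monic form.

Hence the answer: s^2 - 32*s/7 + 33/7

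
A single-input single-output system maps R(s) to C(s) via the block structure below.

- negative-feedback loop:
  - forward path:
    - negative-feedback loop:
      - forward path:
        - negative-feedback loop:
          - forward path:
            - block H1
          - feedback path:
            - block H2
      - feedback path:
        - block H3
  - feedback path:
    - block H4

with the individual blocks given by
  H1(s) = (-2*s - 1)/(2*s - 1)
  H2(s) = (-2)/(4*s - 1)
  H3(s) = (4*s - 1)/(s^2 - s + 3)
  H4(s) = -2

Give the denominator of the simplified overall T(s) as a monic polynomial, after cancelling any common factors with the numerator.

Answer: s^4 - 9*s^3/4 + 71*s^2/24 + 11*s/24 + 1/12

Working:
Step 1: close the feedback loop around H1, H2; result (-8*s^2 - 2*s + 1)/(8*s^2 - 2*s + 3)
Step 2: apply the feedback formula to [H1/(1+H1*H2)], H3; result (-8*s^4 + 6*s^3 - 21*s^2 - 7*s + 3)/(8*s^4 - 42*s^3 + 29*s^2 - 3*s + 8)
Step 3: reduce the feedback loop with forward [[H1/(1+H1*H2)]/(1+[H1/(1+H1*H2)]*H3)] and return H4; result (-8*s^4 + 6*s^3 - 21*s^2 - 7*s + 3)/(24*s^4 - 54*s^3 + 71*s^2 + 11*s + 2)
T(s) is the step-3 result (common factors already cancelled). Leading coefficient of the denominator: 24. Divide through by 24 for the monic polynomial.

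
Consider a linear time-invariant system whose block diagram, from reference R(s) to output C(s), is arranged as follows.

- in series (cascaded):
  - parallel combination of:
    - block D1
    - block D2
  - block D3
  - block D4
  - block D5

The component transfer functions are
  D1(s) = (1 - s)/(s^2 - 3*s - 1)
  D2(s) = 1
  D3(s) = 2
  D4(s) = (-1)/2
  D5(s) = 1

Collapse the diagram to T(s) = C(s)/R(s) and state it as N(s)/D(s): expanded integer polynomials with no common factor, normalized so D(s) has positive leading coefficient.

First reduce the diagram to T(s).

[1] reduce the parallel group D1, D2, giving (s^2 - 4*s)/(s^2 - 3*s - 1)
[2] reduce the series chain (D1+D2), D3, D4, D5, which is the overall transfer function T(s) = C(s)/R(s) in lowest terms

Answer: (-s^2 + 4*s)/(s^2 - 3*s - 1)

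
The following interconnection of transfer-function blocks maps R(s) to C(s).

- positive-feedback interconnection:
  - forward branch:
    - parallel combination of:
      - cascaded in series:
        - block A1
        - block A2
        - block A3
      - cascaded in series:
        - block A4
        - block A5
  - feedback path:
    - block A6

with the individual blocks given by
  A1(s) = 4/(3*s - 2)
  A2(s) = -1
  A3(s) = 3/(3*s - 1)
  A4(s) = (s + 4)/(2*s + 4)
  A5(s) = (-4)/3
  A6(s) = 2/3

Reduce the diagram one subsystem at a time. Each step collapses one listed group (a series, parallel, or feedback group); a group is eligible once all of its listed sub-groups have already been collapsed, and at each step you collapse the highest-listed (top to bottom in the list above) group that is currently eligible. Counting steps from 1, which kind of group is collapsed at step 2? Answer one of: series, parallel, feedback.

Step 1. cascade A1, A2, A3
Step 2. series reduction of A4, A5
Step 3. combine (A1*A2*A3), (A4*A5) in parallel
Step 4. apply the feedback formula to ((A1*A2*A3)+(A4*A5)), A6
So the answer for step 2 is series.

Therefore the answer is series.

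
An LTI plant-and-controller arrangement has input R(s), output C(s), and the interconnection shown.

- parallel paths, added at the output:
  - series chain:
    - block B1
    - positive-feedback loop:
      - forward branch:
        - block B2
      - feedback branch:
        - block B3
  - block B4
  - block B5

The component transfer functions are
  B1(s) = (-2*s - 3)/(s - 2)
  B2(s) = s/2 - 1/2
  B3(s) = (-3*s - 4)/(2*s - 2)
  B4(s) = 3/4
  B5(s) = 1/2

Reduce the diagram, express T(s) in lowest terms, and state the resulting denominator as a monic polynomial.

First reduce the diagram to T(s).

Step 1. apply the feedback formula to B2, B3 -> (2*s - 2)/(3*s + 8)
Step 2. cascade B1, [B2/(1-B2*B3)] -> (-4*s^2 - 2*s + 6)/(3*s^2 + 2*s - 16)
Step 3. add (B1*[B2/(1-B2*B3)]), B4, B5 (parallel) -> (-s^2 + 2*s - 56)/(12*s^2 + 8*s - 64)
The result of step 3 is T(s) in lowest terms. Its denominator has leading coefficient 12; dividing the denominator through by 12 makes it monic.

Answer: s^2 + 2*s/3 - 16/3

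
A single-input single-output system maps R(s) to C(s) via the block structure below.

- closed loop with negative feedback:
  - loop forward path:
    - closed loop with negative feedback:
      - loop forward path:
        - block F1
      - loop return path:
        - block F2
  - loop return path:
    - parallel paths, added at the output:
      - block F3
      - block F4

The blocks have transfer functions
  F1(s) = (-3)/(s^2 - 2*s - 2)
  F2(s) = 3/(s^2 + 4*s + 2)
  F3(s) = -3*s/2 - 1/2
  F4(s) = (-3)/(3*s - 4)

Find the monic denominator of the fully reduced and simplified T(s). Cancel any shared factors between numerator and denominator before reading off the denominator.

First reduce the diagram to T(s).

Step 1 - feedback reduction of F1, F2, giving (-3*s^2 - 12*s - 6)/(s^4 + 2*s^3 - 8*s^2 - 12*s - 13)
Step 2 - sum the parallel branches F3, F4, giving (-9*s^2 + 9*s - 2)/(6*s - 8)
Step 3 - collapse the loop ([F1/(1+F1*F2)] forward, (F3+F4) return), giving (-18*s^3 - 48*s^2 + 60*s + 48)/(6*s^5 + 31*s^4 + 17*s^3 - 56*s^2 - 12*s + 116)
T(s) is the step-3 result (common factors already cancelled). Leading coefficient of the denominator: 6. Divide through by 6 for the monic polynomial.

Answer: s^5 + 31*s^4/6 + 17*s^3/6 - 28*s^2/3 - 2*s + 58/3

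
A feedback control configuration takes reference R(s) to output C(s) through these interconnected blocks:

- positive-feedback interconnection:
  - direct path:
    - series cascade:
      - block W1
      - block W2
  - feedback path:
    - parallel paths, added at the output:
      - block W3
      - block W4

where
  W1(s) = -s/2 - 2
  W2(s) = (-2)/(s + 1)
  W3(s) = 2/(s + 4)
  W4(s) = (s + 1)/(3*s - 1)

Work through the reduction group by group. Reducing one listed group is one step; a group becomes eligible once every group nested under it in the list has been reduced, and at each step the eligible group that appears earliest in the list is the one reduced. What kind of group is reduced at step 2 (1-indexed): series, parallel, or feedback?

(1) cascade W1, W2
(2) parallel reduction of W3, W4
(3) apply the feedback formula to (W1*W2), (W3+W4)
At step 2 the group reduced is parallel.

Final answer: parallel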